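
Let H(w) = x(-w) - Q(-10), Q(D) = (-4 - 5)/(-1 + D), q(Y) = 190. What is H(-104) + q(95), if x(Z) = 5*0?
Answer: 2081/11 ≈ 189.18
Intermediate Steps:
x(Z) = 0
Q(D) = -9/(-1 + D)
H(w) = -9/11 (H(w) = 0 - (-9)/(-1 - 10) = 0 - (-9)/(-11) = 0 - (-9)*(-1)/11 = 0 - 1*9/11 = 0 - 9/11 = -9/11)
H(-104) + q(95) = -9/11 + 190 = 2081/11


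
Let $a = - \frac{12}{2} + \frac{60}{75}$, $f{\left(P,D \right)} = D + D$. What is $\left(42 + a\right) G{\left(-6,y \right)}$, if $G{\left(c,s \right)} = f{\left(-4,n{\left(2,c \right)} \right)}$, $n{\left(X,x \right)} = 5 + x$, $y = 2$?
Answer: $- \frac{368}{5} \approx -73.6$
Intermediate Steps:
$f{\left(P,D \right)} = 2 D$
$G{\left(c,s \right)} = 10 + 2 c$ ($G{\left(c,s \right)} = 2 \left(5 + c\right) = 10 + 2 c$)
$a = - \frac{26}{5}$ ($a = \left(-12\right) \frac{1}{2} + 60 \cdot \frac{1}{75} = -6 + \frac{4}{5} = - \frac{26}{5} \approx -5.2$)
$\left(42 + a\right) G{\left(-6,y \right)} = \left(42 - \frac{26}{5}\right) \left(10 + 2 \left(-6\right)\right) = \frac{184 \left(10 - 12\right)}{5} = \frac{184}{5} \left(-2\right) = - \frac{368}{5}$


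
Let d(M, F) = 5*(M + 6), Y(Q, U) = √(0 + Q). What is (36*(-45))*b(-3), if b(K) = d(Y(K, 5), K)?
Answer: -48600 - 8100*I*√3 ≈ -48600.0 - 14030.0*I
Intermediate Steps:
Y(Q, U) = √Q
d(M, F) = 30 + 5*M (d(M, F) = 5*(6 + M) = 30 + 5*M)
b(K) = 30 + 5*√K
(36*(-45))*b(-3) = (36*(-45))*(30 + 5*√(-3)) = -1620*(30 + 5*(I*√3)) = -1620*(30 + 5*I*√3) = -48600 - 8100*I*√3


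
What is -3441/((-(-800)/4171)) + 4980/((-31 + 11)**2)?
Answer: -14342451/800 ≈ -17928.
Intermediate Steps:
-3441/((-(-800)/4171)) + 4980/((-31 + 11)**2) = -3441/((-(-800)/4171)) + 4980/((-20)**2) = -3441/((-1*(-800/4171))) + 4980/400 = -3441/800/4171 + 4980*(1/400) = -3441*4171/800 + 249/20 = -14352411/800 + 249/20 = -14342451/800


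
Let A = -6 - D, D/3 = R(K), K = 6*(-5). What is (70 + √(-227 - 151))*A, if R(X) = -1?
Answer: -210 - 9*I*√42 ≈ -210.0 - 58.327*I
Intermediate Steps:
K = -30
D = -3 (D = 3*(-1) = -3)
A = -3 (A = -6 - 1*(-3) = -6 + 3 = -3)
(70 + √(-227 - 151))*A = (70 + √(-227 - 151))*(-3) = (70 + √(-378))*(-3) = (70 + 3*I*√42)*(-3) = -210 - 9*I*√42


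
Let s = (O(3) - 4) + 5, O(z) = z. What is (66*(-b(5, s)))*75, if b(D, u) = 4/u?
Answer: -4950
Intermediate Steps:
s = 4 (s = (3 - 4) + 5 = -1 + 5 = 4)
(66*(-b(5, s)))*75 = (66*(-4/4))*75 = (66*(-1*1))*75 = (66*(-1))*75 = -66*75 = -4950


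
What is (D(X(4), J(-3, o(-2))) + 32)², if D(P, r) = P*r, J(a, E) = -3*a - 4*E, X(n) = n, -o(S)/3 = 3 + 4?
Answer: 163216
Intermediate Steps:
o(S) = -21 (o(S) = -3*(3 + 4) = -3*7 = -21)
J(a, E) = -4*E - 3*a
(D(X(4), J(-3, o(-2))) + 32)² = (4*(-4*(-21) - 3*(-3)) + 32)² = (4*(84 + 9) + 32)² = (4*93 + 32)² = (372 + 32)² = 404² = 163216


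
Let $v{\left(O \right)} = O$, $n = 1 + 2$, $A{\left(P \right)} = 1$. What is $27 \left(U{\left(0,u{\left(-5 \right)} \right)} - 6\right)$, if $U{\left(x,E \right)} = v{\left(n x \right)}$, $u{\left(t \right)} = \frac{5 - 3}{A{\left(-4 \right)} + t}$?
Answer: $-162$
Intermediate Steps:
$n = 3$
$u{\left(t \right)} = \frac{2}{1 + t}$ ($u{\left(t \right)} = \frac{5 - 3}{1 + t} = \frac{2}{1 + t}$)
$U{\left(x,E \right)} = 3 x$
$27 \left(U{\left(0,u{\left(-5 \right)} \right)} - 6\right) = 27 \left(3 \cdot 0 - 6\right) = 27 \left(0 - 6\right) = 27 \left(-6\right) = -162$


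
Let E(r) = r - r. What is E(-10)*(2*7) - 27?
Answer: -27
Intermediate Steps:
E(r) = 0
E(-10)*(2*7) - 27 = 0*(2*7) - 27 = 0*14 - 27 = 0 - 27 = -27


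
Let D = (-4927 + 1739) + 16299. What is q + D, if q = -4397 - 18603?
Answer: -9889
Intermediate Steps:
q = -23000
D = 13111 (D = -3188 + 16299 = 13111)
q + D = -23000 + 13111 = -9889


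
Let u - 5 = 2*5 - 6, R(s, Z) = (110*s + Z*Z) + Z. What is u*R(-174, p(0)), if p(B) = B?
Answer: -172260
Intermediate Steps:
R(s, Z) = Z + Z² + 110*s (R(s, Z) = (110*s + Z²) + Z = (Z² + 110*s) + Z = Z + Z² + 110*s)
u = 9 (u = 5 + (2*5 - 6) = 5 + (10 - 6) = 5 + 4 = 9)
u*R(-174, p(0)) = 9*(0 + 0² + 110*(-174)) = 9*(0 + 0 - 19140) = 9*(-19140) = -172260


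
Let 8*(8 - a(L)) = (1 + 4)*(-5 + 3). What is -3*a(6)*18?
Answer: -999/2 ≈ -499.50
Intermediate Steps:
a(L) = 37/4 (a(L) = 8 - (1 + 4)*(-5 + 3)/8 = 8 - 5*(-2)/8 = 8 - ⅛*(-10) = 8 + 5/4 = 37/4)
-3*a(6)*18 = -3*37/4*18 = -111/4*18 = -999/2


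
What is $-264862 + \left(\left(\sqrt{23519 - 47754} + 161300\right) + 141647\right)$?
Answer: $38085 + i \sqrt{24235} \approx 38085.0 + 155.68 i$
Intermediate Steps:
$-264862 + \left(\left(\sqrt{23519 - 47754} + 161300\right) + 141647\right) = -264862 + \left(\left(\sqrt{-24235} + 161300\right) + 141647\right) = -264862 + \left(\left(i \sqrt{24235} + 161300\right) + 141647\right) = -264862 + \left(\left(161300 + i \sqrt{24235}\right) + 141647\right) = -264862 + \left(302947 + i \sqrt{24235}\right) = 38085 + i \sqrt{24235}$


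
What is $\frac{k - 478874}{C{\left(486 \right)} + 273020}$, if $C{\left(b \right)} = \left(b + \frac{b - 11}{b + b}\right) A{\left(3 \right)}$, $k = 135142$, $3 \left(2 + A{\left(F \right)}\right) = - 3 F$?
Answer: $- \frac{334107504}{263011105} \approx -1.2703$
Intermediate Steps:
$A{\left(F \right)} = -2 - F$ ($A{\left(F \right)} = -2 + \frac{\left(-3\right) F}{3} = -2 - F$)
$C{\left(b \right)} = - 5 b - \frac{5 \left(-11 + b\right)}{2 b}$ ($C{\left(b \right)} = \left(b + \frac{b - 11}{b + b}\right) \left(-2 - 3\right) = \left(b + \frac{-11 + b}{2 b}\right) \left(-2 - 3\right) = \left(b + \left(-11 + b\right) \frac{1}{2 b}\right) \left(-5\right) = \left(b + \frac{-11 + b}{2 b}\right) \left(-5\right) = - 5 b - \frac{5 \left(-11 + b\right)}{2 b}$)
$\frac{k - 478874}{C{\left(486 \right)} + 273020} = \frac{135142 - 478874}{\left(- \frac{5}{2} - 2430 + \frac{55}{2 \cdot 486}\right) + 273020} = - \frac{343732}{\left(- \frac{5}{2} - 2430 + \frac{55}{2} \cdot \frac{1}{486}\right) + 273020} = - \frac{343732}{\left(- \frac{5}{2} - 2430 + \frac{55}{972}\right) + 273020} = - \frac{343732}{- \frac{2364335}{972} + 273020} = - \frac{343732}{\frac{263011105}{972}} = \left(-343732\right) \frac{972}{263011105} = - \frac{334107504}{263011105}$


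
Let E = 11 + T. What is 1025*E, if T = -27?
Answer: -16400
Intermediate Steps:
E = -16 (E = 11 - 27 = -16)
1025*E = 1025*(-16) = -16400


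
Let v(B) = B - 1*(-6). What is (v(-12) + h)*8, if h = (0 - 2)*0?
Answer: -48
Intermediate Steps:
v(B) = 6 + B (v(B) = B + 6 = 6 + B)
h = 0 (h = -2*0 = 0)
(v(-12) + h)*8 = ((6 - 12) + 0)*8 = (-6 + 0)*8 = -6*8 = -48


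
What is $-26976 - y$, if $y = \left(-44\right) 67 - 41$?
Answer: $-23987$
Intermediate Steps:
$y = -2989$ ($y = -2948 - 41 = -2989$)
$-26976 - y = -26976 - -2989 = -26976 + 2989 = -23987$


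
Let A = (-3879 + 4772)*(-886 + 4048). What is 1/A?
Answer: 1/2823666 ≈ 3.5415e-7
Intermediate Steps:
A = 2823666 (A = 893*3162 = 2823666)
1/A = 1/2823666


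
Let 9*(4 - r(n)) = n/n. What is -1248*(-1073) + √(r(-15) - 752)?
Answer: 1339104 + I*√6733/3 ≈ 1.3391e+6 + 27.352*I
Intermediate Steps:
r(n) = 35/9 (r(n) = 4 - n/(9*n) = 4 - ⅑*1 = 4 - ⅑ = 35/9)
-1248*(-1073) + √(r(-15) - 752) = -1248*(-1073) + √(35/9 - 752) = 1339104 + √(-6733/9) = 1339104 + I*√6733/3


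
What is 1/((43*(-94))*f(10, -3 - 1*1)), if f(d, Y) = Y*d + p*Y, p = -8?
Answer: 1/32336 ≈ 3.0925e-5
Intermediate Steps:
f(d, Y) = -8*Y + Y*d (f(d, Y) = Y*d - 8*Y = -8*Y + Y*d)
1/((43*(-94))*f(10, -3 - 1*1)) = 1/((43*(-94))*((-3 - 1*1)*(-8 + 10))) = 1/(-4042*(-3 - 1)*2) = 1/(-(-16168)*2) = 1/(-4042*(-8)) = 1/32336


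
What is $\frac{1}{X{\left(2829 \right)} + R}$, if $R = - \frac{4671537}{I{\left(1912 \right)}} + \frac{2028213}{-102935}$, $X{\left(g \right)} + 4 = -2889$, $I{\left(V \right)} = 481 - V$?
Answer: $\frac{49099995}{17274477229} \approx 0.0028423$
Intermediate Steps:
$X{\left(g \right)} = -2893$ ($X{\left(g \right)} = -4 - 2889 = -2893$)
$R = \frac{159320762764}{49099995}$ ($R = - \frac{4671537}{481 - 1912} + \frac{2028213}{-102935} = - \frac{4671537}{481 - 1912} + 2028213 \left(- \frac{1}{102935}\right) = - \frac{4671537}{-1431} - \frac{2028213}{102935} = \left(-4671537\right) \left(- \frac{1}{1431}\right) - \frac{2028213}{102935} = \frac{1557179}{477} - \frac{2028213}{102935} = \frac{159320762764}{49099995} \approx 3244.8$)
$\frac{1}{X{\left(2829 \right)} + R} = \frac{1}{-2893 + \frac{159320762764}{49099995}} = \frac{1}{\frac{17274477229}{49099995}} = \frac{49099995}{17274477229}$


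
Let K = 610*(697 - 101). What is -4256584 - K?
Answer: -4620144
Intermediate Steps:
K = 363560 (K = 610*596 = 363560)
-4256584 - K = -4256584 - 1*363560 = -4256584 - 363560 = -4620144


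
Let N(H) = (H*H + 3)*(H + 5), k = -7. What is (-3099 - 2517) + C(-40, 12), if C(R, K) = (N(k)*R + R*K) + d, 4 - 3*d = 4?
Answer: -1936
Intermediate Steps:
d = 0 (d = 4/3 - ⅓*4 = 4/3 - 4/3 = 0)
N(H) = (3 + H²)*(5 + H) (N(H) = (H² + 3)*(5 + H) = (3 + H²)*(5 + H))
C(R, K) = -104*R + K*R (C(R, K) = ((15 + (-7)³ + 3*(-7) + 5*(-7)²)*R + R*K) + 0 = ((15 - 343 - 21 + 5*49)*R + K*R) + 0 = ((15 - 343 - 21 + 245)*R + K*R) + 0 = (-104*R + K*R) + 0 = -104*R + K*R)
(-3099 - 2517) + C(-40, 12) = (-3099 - 2517) - 40*(-104 + 12) = -5616 - 40*(-92) = -5616 + 3680 = -1936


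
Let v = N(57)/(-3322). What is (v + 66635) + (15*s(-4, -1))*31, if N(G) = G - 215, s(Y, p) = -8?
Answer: 104501894/1661 ≈ 62915.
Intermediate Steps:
N(G) = -215 + G
v = 79/1661 (v = (-215 + 57)/(-3322) = -158*(-1/3322) = 79/1661 ≈ 0.047562)
(v + 66635) + (15*s(-4, -1))*31 = (79/1661 + 66635) + (15*(-8))*31 = 110680814/1661 - 120*31 = 110680814/1661 - 3720 = 104501894/1661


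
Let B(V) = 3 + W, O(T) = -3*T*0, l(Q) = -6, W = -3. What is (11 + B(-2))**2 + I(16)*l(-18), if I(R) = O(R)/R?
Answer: 121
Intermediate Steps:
O(T) = 0
B(V) = 0 (B(V) = 3 - 3 = 0)
I(R) = 0 (I(R) = 0/R = 0)
(11 + B(-2))**2 + I(16)*l(-18) = (11 + 0)**2 + 0*(-6) = 11**2 + 0 = 121 + 0 = 121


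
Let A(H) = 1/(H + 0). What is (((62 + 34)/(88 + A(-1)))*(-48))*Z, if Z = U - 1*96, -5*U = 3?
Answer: 741888/145 ≈ 5116.5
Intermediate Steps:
U = -⅗ (U = -⅕*3 = -⅗ ≈ -0.60000)
A(H) = 1/H
Z = -483/5 (Z = -⅗ - 1*96 = -⅗ - 96 = -483/5 ≈ -96.600)
(((62 + 34)/(88 + A(-1)))*(-48))*Z = (((62 + 34)/(88 + 1/(-1)))*(-48))*(-483/5) = ((96/(88 - 1))*(-48))*(-483/5) = ((96/87)*(-48))*(-483/5) = ((96*(1/87))*(-48))*(-483/5) = ((32/29)*(-48))*(-483/5) = -1536/29*(-483/5) = 741888/145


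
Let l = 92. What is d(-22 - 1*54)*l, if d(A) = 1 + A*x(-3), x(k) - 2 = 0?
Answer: -13892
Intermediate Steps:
x(k) = 2 (x(k) = 2 + 0 = 2)
d(A) = 1 + 2*A (d(A) = 1 + A*2 = 1 + 2*A)
d(-22 - 1*54)*l = (1 + 2*(-22 - 1*54))*92 = (1 + 2*(-22 - 54))*92 = (1 + 2*(-76))*92 = (1 - 152)*92 = -151*92 = -13892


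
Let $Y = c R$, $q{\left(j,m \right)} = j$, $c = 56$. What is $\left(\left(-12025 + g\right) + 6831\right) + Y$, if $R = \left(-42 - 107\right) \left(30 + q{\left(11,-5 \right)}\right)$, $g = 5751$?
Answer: $-341547$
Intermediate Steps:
$R = -6109$ ($R = \left(-42 - 107\right) \left(30 + 11\right) = \left(-149\right) 41 = -6109$)
$Y = -342104$ ($Y = 56 \left(-6109\right) = -342104$)
$\left(\left(-12025 + g\right) + 6831\right) + Y = \left(\left(-12025 + 5751\right) + 6831\right) - 342104 = \left(-6274 + 6831\right) - 342104 = 557 - 342104 = -341547$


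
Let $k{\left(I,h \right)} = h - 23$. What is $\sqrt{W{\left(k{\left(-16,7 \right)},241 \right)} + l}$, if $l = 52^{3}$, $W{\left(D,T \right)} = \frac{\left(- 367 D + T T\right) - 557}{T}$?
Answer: $\frac{2 \sqrt{2045482921}}{241} \approx 375.33$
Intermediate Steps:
$k{\left(I,h \right)} = -23 + h$
$W{\left(D,T \right)} = \frac{-557 + T^{2} - 367 D}{T}$ ($W{\left(D,T \right)} = \frac{\left(- 367 D + T^{2}\right) - 557}{T} = \frac{\left(T^{2} - 367 D\right) - 557}{T} = \frac{-557 + T^{2} - 367 D}{T}$)
$l = 140608$
$\sqrt{W{\left(k{\left(-16,7 \right)},241 \right)} + l} = \sqrt{\frac{-557 + 241^{2} - 367 \left(-23 + 7\right)}{241} + 140608} = \sqrt{\frac{-557 + 58081 - -5872}{241} + 140608} = \sqrt{\frac{-557 + 58081 + 5872}{241} + 140608} = \sqrt{\frac{1}{241} \cdot 63396 + 140608} = \sqrt{\frac{63396}{241} + 140608} = \sqrt{\frac{33949924}{241}} = \frac{2 \sqrt{2045482921}}{241}$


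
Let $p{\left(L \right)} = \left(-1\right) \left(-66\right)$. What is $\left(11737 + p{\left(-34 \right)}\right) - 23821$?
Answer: $-12018$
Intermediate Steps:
$p{\left(L \right)} = 66$
$\left(11737 + p{\left(-34 \right)}\right) - 23821 = \left(11737 + 66\right) - 23821 = 11803 - 23821 = -12018$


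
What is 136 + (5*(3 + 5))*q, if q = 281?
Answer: 11376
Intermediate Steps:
136 + (5*(3 + 5))*q = 136 + (5*(3 + 5))*281 = 136 + (5*8)*281 = 136 + 40*281 = 136 + 11240 = 11376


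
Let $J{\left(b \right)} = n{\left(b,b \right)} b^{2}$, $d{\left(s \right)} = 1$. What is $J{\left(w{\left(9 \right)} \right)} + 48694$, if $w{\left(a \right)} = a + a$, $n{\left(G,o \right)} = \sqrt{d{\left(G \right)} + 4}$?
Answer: $48694 + 324 \sqrt{5} \approx 49419.0$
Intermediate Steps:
$n{\left(G,o \right)} = \sqrt{5}$ ($n{\left(G,o \right)} = \sqrt{1 + 4} = \sqrt{5}$)
$w{\left(a \right)} = 2 a$
$J{\left(b \right)} = \sqrt{5} b^{2}$
$J{\left(w{\left(9 \right)} \right)} + 48694 = \sqrt{5} \left(2 \cdot 9\right)^{2} + 48694 = \sqrt{5} \cdot 18^{2} + 48694 = \sqrt{5} \cdot 324 + 48694 = 324 \sqrt{5} + 48694 = 48694 + 324 \sqrt{5}$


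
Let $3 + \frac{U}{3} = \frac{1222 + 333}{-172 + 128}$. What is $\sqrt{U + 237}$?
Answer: $\frac{\sqrt{59037}}{22} \approx 11.044$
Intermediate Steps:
$U = - \frac{5061}{44}$ ($U = -9 + 3 \frac{1222 + 333}{-172 + 128} = -9 + 3 \frac{1555}{-44} = -9 + 3 \cdot 1555 \left(- \frac{1}{44}\right) = -9 + 3 \left(- \frac{1555}{44}\right) = -9 - \frac{4665}{44} = - \frac{5061}{44} \approx -115.02$)
$\sqrt{U + 237} = \sqrt{- \frac{5061}{44} + 237} = \sqrt{\frac{5367}{44}} = \frac{\sqrt{59037}}{22}$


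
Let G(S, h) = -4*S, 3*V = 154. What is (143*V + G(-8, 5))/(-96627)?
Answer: -22118/289881 ≈ -0.076300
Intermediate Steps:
V = 154/3 (V = (⅓)*154 = 154/3 ≈ 51.333)
(143*V + G(-8, 5))/(-96627) = (143*(154/3) - 4*(-8))/(-96627) = (22022/3 + 32)*(-1/96627) = (22118/3)*(-1/96627) = -22118/289881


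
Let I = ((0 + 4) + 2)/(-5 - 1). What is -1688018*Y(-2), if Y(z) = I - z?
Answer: -1688018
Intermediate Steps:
I = -1 (I = (4 + 2)/(-6) = 6*(-⅙) = -1)
Y(z) = -1 - z
-1688018*Y(-2) = -1688018*(-1 - 1*(-2)) = -1688018*(-1 + 2) = -1688018*1 = -1688018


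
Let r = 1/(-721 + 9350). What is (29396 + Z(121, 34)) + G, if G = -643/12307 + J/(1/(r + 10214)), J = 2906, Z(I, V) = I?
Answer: 3155264742486998/106197103 ≈ 2.9711e+7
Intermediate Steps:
r = 1/8629 ≈ 0.00011589
G = 3152130122597747/106197103 (G = -643/12307 + 2906/(1/(1/8629 + 10214)) = -643*1/12307 + 2906/(1/(88136607/8629)) = -643/12307 + 2906/(8629/88136607) = -643/12307 + 2906*(88136607/8629) = -643/12307 + 256124979942/8629 = 3152130122597747/106197103 ≈ 2.9682e+7)
(29396 + Z(121, 34)) + G = (29396 + 121) + 3152130122597747/106197103 = 29517 + 3152130122597747/106197103 = 3155264742486998/106197103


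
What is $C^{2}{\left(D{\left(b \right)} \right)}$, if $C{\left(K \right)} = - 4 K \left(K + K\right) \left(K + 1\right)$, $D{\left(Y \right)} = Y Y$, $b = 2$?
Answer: $409600$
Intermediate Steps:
$D{\left(Y \right)} = Y^{2}$
$C{\left(K \right)} = - 8 K^{2} \left(1 + K\right)$ ($C{\left(K \right)} = - 4 K 2 K \left(1 + K\right) = - 8 K^{2} \left(1 + K\right)$)
$C^{2}{\left(D{\left(b \right)} \right)} = \left(8 \left(2^{2}\right)^{2} \left(-1 - 2^{2}\right)\right)^{2} = \left(8 \cdot 4^{2} \left(-1 - 4\right)\right)^{2} = \left(8 \cdot 16 \left(-1 - 4\right)\right)^{2} = \left(8 \cdot 16 \left(-5\right)\right)^{2} = \left(-640\right)^{2} = 409600$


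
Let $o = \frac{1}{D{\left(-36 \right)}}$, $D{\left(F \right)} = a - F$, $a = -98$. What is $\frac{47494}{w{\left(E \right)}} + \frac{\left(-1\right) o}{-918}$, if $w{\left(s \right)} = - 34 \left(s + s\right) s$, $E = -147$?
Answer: $- \frac{4419343}{136655316} \approx -0.032339$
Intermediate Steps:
$w{\left(s \right)} = - 68 s^{2}$ ($w{\left(s \right)} = - 34 \cdot 2 s s = - 68 s s = - 68 s^{2}$)
$D{\left(F \right)} = -98 - F$
$o = - \frac{1}{62}$ ($o = \frac{1}{-98 - -36} = \frac{1}{-98 + 36} = \frac{1}{-62} = - \frac{1}{62} \approx -0.016129$)
$\frac{47494}{w{\left(E \right)}} + \frac{\left(-1\right) o}{-918} = \frac{47494}{\left(-68\right) \left(-147\right)^{2}} + \frac{\left(-1\right) \left(- \frac{1}{62}\right)}{-918} = \frac{47494}{\left(-68\right) 21609} + \frac{1}{62} \left(- \frac{1}{918}\right) = \frac{47494}{-1469412} - \frac{1}{56916} = 47494 \left(- \frac{1}{1469412}\right) - \frac{1}{56916} = - \frac{23747}{734706} - \frac{1}{56916} = - \frac{4419343}{136655316}$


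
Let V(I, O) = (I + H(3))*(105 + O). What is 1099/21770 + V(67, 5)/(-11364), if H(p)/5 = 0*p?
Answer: -2642069/4417755 ≈ -0.59806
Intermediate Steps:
H(p) = 0 (H(p) = 5*(0*p) = 5*0 = 0)
V(I, O) = I*(105 + O) (V(I, O) = (I + 0)*(105 + O) = I*(105 + O))
1099/21770 + V(67, 5)/(-11364) = 1099/21770 + (67*(105 + 5))/(-11364) = 1099*(1/21770) + (67*110)*(-1/11364) = 157/3110 + 7370*(-1/11364) = 157/3110 - 3685/5682 = -2642069/4417755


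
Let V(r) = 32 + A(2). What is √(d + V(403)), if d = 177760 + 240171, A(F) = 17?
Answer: 2*√104495 ≈ 646.51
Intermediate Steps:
V(r) = 49 (V(r) = 32 + 17 = 49)
d = 417931
√(d + V(403)) = √(417931 + 49) = √417980 = 2*√104495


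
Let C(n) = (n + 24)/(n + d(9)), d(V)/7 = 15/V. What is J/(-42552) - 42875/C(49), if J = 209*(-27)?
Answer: -12297876229/345144 ≈ -35631.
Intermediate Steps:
d(V) = 105/V (d(V) = 7*(15/V) = 105/V)
J = -5643
C(n) = (24 + n)/(35/3 + n) (C(n) = (n + 24)/(n + 105/9) = (24 + n)/(n + 105*(⅑)) = (24 + n)/(n + 35/3) = (24 + n)/(35/3 + n))
J/(-42552) - 42875/C(49) = -5643/(-42552) - 42875*(35 + 3*49)/(3*(24 + 49)) = -5643*(-1/42552) - 42875/(3*73/(35 + 147)) = 209/1576 - 42875/(3*73/182) = 209/1576 - 42875/(3*(1/182)*73) = 209/1576 - 42875/219/182 = 209/1576 - 42875*182/219 = 209/1576 - 7803250/219 = -12297876229/345144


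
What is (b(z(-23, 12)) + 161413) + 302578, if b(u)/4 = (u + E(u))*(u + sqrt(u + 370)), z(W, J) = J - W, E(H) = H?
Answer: 473791 + 2520*sqrt(5) ≈ 4.7943e+5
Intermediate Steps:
b(u) = 8*u*(u + sqrt(370 + u)) (b(u) = 4*((u + u)*(u + sqrt(u + 370))) = 4*((2*u)*(u + sqrt(370 + u))) = 4*(2*u*(u + sqrt(370 + u))) = 8*u*(u + sqrt(370 + u)))
(b(z(-23, 12)) + 161413) + 302578 = (8*(12 - 1*(-23))*((12 - 1*(-23)) + sqrt(370 + (12 - 1*(-23)))) + 161413) + 302578 = (8*(12 + 23)*((12 + 23) + sqrt(370 + (12 + 23))) + 161413) + 302578 = (8*35*(35 + sqrt(370 + 35)) + 161413) + 302578 = (8*35*(35 + sqrt(405)) + 161413) + 302578 = (8*35*(35 + 9*sqrt(5)) + 161413) + 302578 = ((9800 + 2520*sqrt(5)) + 161413) + 302578 = (171213 + 2520*sqrt(5)) + 302578 = 473791 + 2520*sqrt(5)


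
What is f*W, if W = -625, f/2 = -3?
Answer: 3750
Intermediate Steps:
f = -6 (f = 2*(-3) = -6)
f*W = -6*(-625) = 3750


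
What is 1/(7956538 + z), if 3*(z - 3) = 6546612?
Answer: 1/10138745 ≈ 9.8632e-8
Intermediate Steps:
z = 2182207 (z = 3 + (1/3)*6546612 = 3 + 2182204 = 2182207)
1/(7956538 + z) = 1/(7956538 + 2182207) = 1/10138745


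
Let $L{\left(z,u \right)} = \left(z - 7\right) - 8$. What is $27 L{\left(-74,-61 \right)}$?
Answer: $-2403$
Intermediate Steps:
$L{\left(z,u \right)} = -15 + z$ ($L{\left(z,u \right)} = \left(-7 + z\right) - 8 = -15 + z$)
$27 L{\left(-74,-61 \right)} = 27 \left(-15 - 74\right) = 27 \left(-89\right) = -2403$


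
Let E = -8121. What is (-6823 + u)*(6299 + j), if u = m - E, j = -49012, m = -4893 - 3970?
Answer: 323123845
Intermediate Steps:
m = -8863
u = -742 (u = -8863 - 1*(-8121) = -8863 + 8121 = -742)
(-6823 + u)*(6299 + j) = (-6823 - 742)*(6299 - 49012) = -7565*(-42713) = 323123845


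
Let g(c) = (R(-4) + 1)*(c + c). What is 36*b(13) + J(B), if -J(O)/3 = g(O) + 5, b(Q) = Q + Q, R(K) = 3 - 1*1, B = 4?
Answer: 849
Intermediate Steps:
R(K) = 2 (R(K) = 3 - 1 = 2)
b(Q) = 2*Q
g(c) = 6*c (g(c) = (2 + 1)*(c + c) = 3*(2*c) = 6*c)
J(O) = -15 - 18*O (J(O) = -3*(6*O + 5) = -3*(5 + 6*O) = -15 - 18*O)
36*b(13) + J(B) = 36*(2*13) + (-15 - 18*4) = 36*26 + (-15 - 72) = 936 - 87 = 849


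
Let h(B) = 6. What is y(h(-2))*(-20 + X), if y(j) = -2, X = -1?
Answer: 42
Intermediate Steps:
y(h(-2))*(-20 + X) = -2*(-20 - 1) = -2*(-21) = 42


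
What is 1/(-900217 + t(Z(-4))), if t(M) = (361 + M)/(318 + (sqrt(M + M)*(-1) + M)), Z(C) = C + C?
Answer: -86525147742/77891310414238313 - 1412*I/77891310414238313 ≈ -1.1108e-6 - 1.8128e-14*I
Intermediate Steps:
Z(C) = 2*C
t(M) = (361 + M)/(318 + M - sqrt(2)*sqrt(M)) (t(M) = (361 + M)/(318 + (sqrt(2*M)*(-1) + M)) = (361 + M)/(318 + ((sqrt(2)*sqrt(M))*(-1) + M)) = (361 + M)/(318 + (-sqrt(2)*sqrt(M) + M)) = (361 + M)/(318 + (M - sqrt(2)*sqrt(M))) = (361 + M)/(318 + M - sqrt(2)*sqrt(M)))
1/(-900217 + t(Z(-4))) = 1/(-900217 + (361 + 2*(-4))/(318 + 2*(-4) - sqrt(2)*sqrt(2*(-4)))) = 1/(-900217 + (361 - 8)/(318 - 8 - sqrt(2)*sqrt(-8))) = 1/(-900217 + 353/(318 - 8 - sqrt(2)*2*I*sqrt(2))) = 1/(-900217 + 353/(318 - 8 - 4*I)) = 1/(-900217 + 353/(310 - 4*I)) = 1/(-900217 + ((310 + 4*I)/96116)*353) = 1/(-900217 + 353*(310 + 4*I)/96116)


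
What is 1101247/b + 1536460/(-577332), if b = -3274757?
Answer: -1416829568306/472655502081 ≈ -2.9976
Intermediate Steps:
1101247/b + 1536460/(-577332) = 1101247/(-3274757) + 1536460/(-577332) = 1101247*(-1/3274757) + 1536460*(-1/577332) = -1101247/3274757 - 384115/144333 = -1416829568306/472655502081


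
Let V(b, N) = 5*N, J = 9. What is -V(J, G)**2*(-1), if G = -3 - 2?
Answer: 625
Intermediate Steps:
G = -5
-V(J, G)**2*(-1) = -(5*(-5))**2*(-1) = -1*(-25)**2*(-1) = -1*625*(-1) = -625*(-1) = 625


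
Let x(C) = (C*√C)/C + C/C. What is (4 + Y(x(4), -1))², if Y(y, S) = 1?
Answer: 25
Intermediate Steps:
x(C) = 1 + √C (x(C) = C^(3/2)/C + 1 = √C + 1 = 1 + √C)
(4 + Y(x(4), -1))² = (4 + 1)² = 5² = 25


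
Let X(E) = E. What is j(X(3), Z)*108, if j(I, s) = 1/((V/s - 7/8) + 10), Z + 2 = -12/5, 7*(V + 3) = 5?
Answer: 66528/5941 ≈ 11.198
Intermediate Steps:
V = -16/7 (V = -3 + (⅐)*5 = -3 + 5/7 = -16/7 ≈ -2.2857)
Z = -22/5 (Z = -2 - 12/5 = -22/5 ≈ -4.4000)
j(I, s) = 1/(73/8 - 16/(7*s)) (j(I, s) = 1/((-16/(7*s) - 7/8) + 10) = 1/((-7/8 - 16/(7*s)) + 10) = 1/(73/8 - 16/(7*s)))
j(X(3), Z)*108 = (56*(-22/5)/(-128 + 511*(-22/5)))*108 = (56*(-22/5)/(-128 - 11242/5))*108 = (56*(-22/5)/(-11882/5))*108 = (56*(-22/5)*(-5/11882))*108 = (616/5941)*108 = 66528/5941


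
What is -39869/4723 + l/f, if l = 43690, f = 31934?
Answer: -533414388/75412141 ≈ -7.0733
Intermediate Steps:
-39869/4723 + l/f = -39869/4723 + 43690/31934 = -39869*1/4723 + 43690*(1/31934) = -39869/4723 + 21845/15967 = -533414388/75412141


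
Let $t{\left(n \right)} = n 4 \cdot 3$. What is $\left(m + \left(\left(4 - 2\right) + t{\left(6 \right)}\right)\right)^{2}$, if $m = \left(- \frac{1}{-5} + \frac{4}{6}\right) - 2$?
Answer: $\frac{1194649}{225} \approx 5309.5$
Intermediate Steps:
$t{\left(n \right)} = 12 n$ ($t{\left(n \right)} = 4 n 3 = 12 n$)
$m = - \frac{17}{15}$ ($m = \left(\left(-1\right) \left(- \frac{1}{5}\right) + 4 \cdot \frac{1}{6}\right) - 2 = \left(\frac{1}{5} + \frac{2}{3}\right) - 2 = \frac{13}{15} - 2 = - \frac{17}{15} \approx -1.1333$)
$\left(m + \left(\left(4 - 2\right) + t{\left(6 \right)}\right)\right)^{2} = \left(- \frac{17}{15} + \left(\left(4 - 2\right) + 12 \cdot 6\right)\right)^{2} = \left(- \frac{17}{15} + \left(2 + 72\right)\right)^{2} = \left(- \frac{17}{15} + 74\right)^{2} = \left(\frac{1093}{15}\right)^{2} = \frac{1194649}{225}$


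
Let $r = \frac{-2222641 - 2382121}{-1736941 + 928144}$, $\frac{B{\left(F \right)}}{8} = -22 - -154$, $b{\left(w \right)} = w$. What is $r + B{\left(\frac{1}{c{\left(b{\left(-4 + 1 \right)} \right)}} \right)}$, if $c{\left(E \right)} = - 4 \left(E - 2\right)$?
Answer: $\frac{858694394}{808797} \approx 1061.7$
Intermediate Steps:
$c{\left(E \right)} = 8 - 4 E$ ($c{\left(E \right)} = - 4 \left(-2 + E\right) = 8 - 4 E$)
$B{\left(F \right)} = 1056$ ($B{\left(F \right)} = 8 \left(-22 - -154\right) = 8 \left(-22 + 154\right) = 8 \cdot 132 = 1056$)
$r = \frac{4604762}{808797}$ ($r = - \frac{4604762}{-808797} = \left(-4604762\right) \left(- \frac{1}{808797}\right) = \frac{4604762}{808797} \approx 5.6933$)
$r + B{\left(\frac{1}{c{\left(b{\left(-4 + 1 \right)} \right)}} \right)} = \frac{4604762}{808797} + 1056 = \frac{858694394}{808797}$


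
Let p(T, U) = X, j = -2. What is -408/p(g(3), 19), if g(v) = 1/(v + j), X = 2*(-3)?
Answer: 68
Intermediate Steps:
X = -6
g(v) = 1/(-2 + v) (g(v) = 1/(v - 2) = 1/(-2 + v))
p(T, U) = -6
-408/p(g(3), 19) = -408/(-6) = -408*(-⅙) = 68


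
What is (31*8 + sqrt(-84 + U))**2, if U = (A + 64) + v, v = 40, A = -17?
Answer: (248 + sqrt(3))**2 ≈ 62366.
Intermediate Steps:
U = 87 (U = (-17 + 64) + 40 = 47 + 40 = 87)
(31*8 + sqrt(-84 + U))**2 = (31*8 + sqrt(-84 + 87))**2 = (248 + sqrt(3))**2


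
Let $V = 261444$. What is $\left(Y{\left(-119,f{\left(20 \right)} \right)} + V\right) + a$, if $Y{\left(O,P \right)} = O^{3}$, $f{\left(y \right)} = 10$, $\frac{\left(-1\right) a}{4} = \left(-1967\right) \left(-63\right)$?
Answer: $-1919399$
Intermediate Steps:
$a = -495684$ ($a = - 4 \left(\left(-1967\right) \left(-63\right)\right) = \left(-4\right) 123921 = -495684$)
$\left(Y{\left(-119,f{\left(20 \right)} \right)} + V\right) + a = \left(\left(-119\right)^{3} + 261444\right) - 495684 = \left(-1685159 + 261444\right) - 495684 = -1423715 - 495684 = -1919399$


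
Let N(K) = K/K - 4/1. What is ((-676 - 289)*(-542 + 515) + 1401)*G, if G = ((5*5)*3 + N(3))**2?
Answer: 142331904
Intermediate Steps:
N(K) = -3 (N(K) = 1 - 4*1 = 1 - 4 = -3)
G = 5184 (G = ((5*5)*3 - 3)**2 = (25*3 - 3)**2 = (75 - 3)**2 = 72**2 = 5184)
((-676 - 289)*(-542 + 515) + 1401)*G = ((-676 - 289)*(-542 + 515) + 1401)*5184 = (-965*(-27) + 1401)*5184 = (26055 + 1401)*5184 = 27456*5184 = 142331904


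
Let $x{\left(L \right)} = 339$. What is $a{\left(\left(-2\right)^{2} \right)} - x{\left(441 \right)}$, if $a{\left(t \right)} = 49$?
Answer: $-290$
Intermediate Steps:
$a{\left(\left(-2\right)^{2} \right)} - x{\left(441 \right)} = 49 - 339 = -290$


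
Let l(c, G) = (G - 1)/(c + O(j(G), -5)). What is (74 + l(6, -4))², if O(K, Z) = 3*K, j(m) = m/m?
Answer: 436921/81 ≈ 5394.1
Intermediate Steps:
j(m) = 1
l(c, G) = (-1 + G)/(3 + c) (l(c, G) = (G - 1)/(c + 3*1) = (-1 + G)/(c + 3) = (-1 + G)/(3 + c))
(74 + l(6, -4))² = (74 + (-1 - 4)/(3 + 6))² = (74 - 5/9)² = (661/9)² = 436921/81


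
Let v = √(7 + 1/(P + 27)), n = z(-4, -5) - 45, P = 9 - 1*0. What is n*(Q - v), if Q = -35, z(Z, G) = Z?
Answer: 1715 + 49*√253/6 ≈ 1844.9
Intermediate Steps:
P = 9 (P = 9 + 0 = 9)
n = -49 (n = -4 - 45 = -49)
v = √253/6 (v = √(7 + 1/(9 + 27)) = √(7 + 1/36) = √(253/36) = √253/6 ≈ 2.6510)
n*(Q - v) = -49*(-35 - √253/6) = 1715 + 49*√253/6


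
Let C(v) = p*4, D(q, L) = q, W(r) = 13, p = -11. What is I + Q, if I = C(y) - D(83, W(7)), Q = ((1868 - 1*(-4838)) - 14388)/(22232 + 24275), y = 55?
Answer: -5914071/46507 ≈ -127.17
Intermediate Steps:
C(v) = -44 (C(v) = -11*4 = -44)
Q = -7682/46507 (Q = ((1868 + 4838) - 14388)/46507 = (6706 - 14388)*(1/46507) = -7682*1/46507 = -7682/46507 ≈ -0.16518)
I = -127 (I = -44 - 1*83 = -44 - 83 = -127)
I + Q = -127 - 7682/46507 = -5914071/46507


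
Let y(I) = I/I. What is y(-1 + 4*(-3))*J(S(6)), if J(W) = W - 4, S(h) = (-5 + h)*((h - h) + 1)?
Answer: -3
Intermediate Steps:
S(h) = -5 + h (S(h) = (-5 + h)*(0 + 1) = (-5 + h)*1 = -5 + h)
J(W) = -4 + W
y(I) = 1
y(-1 + 4*(-3))*J(S(6)) = 1*(-4 + (-5 + 6)) = 1*(-4 + 1) = 1*(-3) = -3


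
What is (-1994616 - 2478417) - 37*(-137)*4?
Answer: -4452757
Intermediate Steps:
(-1994616 - 2478417) - 37*(-137)*4 = -4473033 + 5069*4 = -4473033 + 20276 = -4452757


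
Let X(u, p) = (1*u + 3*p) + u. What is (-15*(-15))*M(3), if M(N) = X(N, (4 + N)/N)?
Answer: 2925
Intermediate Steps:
X(u, p) = 2*u + 3*p (X(u, p) = (u + 3*p) + u = 2*u + 3*p)
M(N) = 2*N + 3*(4 + N)/N (M(N) = 2*N + 3*((4 + N)/N) = 2*N + 3*(4 + N)/N)
(-15*(-15))*M(3) = (-15*(-15))*(3 + 2*3 + 12/3) = 225*(3 + 6 + 12*(⅓)) = 225*(3 + 6 + 4) = 225*13 = 2925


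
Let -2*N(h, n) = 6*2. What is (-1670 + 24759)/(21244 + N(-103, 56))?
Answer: 23089/21238 ≈ 1.0872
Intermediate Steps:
N(h, n) = -6 (N(h, n) = -3*2 = -½*12 = -6)
(-1670 + 24759)/(21244 + N(-103, 56)) = (-1670 + 24759)/(21244 - 6) = 23089/21238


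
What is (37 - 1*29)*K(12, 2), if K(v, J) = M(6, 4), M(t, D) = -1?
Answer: -8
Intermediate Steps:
K(v, J) = -1
(37 - 1*29)*K(12, 2) = (37 - 1*29)*(-1) = (37 - 29)*(-1) = 8*(-1) = -8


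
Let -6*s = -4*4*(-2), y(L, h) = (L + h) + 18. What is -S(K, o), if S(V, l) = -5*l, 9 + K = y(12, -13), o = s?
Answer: -80/3 ≈ -26.667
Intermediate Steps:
y(L, h) = 18 + L + h
s = -16/3 (s = -(-4*4)*(-2)/6 = -(-8)*(-2)/3 = -⅙*32 = -16/3 ≈ -5.3333)
o = -16/3 ≈ -5.3333
K = 8 (K = -9 + (18 + 12 - 13) = -9 + 17 = 8)
-S(K, o) = -(-5)*(-16)/3 = -1*80/3 = -80/3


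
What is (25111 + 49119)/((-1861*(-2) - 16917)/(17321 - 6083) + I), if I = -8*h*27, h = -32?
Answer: 834196740/77663861 ≈ 10.741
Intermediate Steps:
I = 6912 (I = -8*(-32)*27 = 256*27 = 6912)
(25111 + 49119)/((-1861*(-2) - 16917)/(17321 - 6083) + I) = (25111 + 49119)/((-1861*(-2) - 16917)/(17321 - 6083) + 6912) = 74230/((3722 - 16917)/11238 + 6912) = 74230/(-13195*1/11238 + 6912) = 74230/(-13195/11238 + 6912) = 74230/(77663861/11238) = 74230*(11238/77663861) = 834196740/77663861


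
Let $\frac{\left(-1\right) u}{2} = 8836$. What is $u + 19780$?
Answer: $2108$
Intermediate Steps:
$u = -17672$ ($u = \left(-2\right) 8836 = -17672$)
$u + 19780 = -17672 + 19780 = 2108$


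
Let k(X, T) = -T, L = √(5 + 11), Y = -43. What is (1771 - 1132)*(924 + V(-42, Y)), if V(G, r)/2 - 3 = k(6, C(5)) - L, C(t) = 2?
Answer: 586602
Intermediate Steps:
L = 4 (L = √16 = 4)
V(G, r) = -6 (V(G, r) = 6 + 2*(-1*2 - 1*4) = 6 + 2*(-2 - 4) = 6 + 2*(-6) = 6 - 12 = -6)
(1771 - 1132)*(924 + V(-42, Y)) = (1771 - 1132)*(924 - 6) = 639*918 = 586602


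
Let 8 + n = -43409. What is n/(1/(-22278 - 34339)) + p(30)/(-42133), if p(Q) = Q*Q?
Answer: 103568824795537/42133 ≈ 2.4581e+9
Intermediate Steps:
p(Q) = Q²
n = -43417 (n = -8 - 43409 = -43417)
n/(1/(-22278 - 34339)) + p(30)/(-42133) = -43417/(1/(-22278 - 34339)) + 30²/(-42133) = -43417/(1/(-56617)) + 900*(-1/42133) = -43417/(-1/56617) - 900/42133 = -43417*(-56617) - 900/42133 = 2458140289 - 900/42133 = 103568824795537/42133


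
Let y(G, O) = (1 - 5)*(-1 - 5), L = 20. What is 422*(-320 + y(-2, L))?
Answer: -124912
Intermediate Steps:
y(G, O) = 24 (y(G, O) = -4*(-6) = 24)
422*(-320 + y(-2, L)) = 422*(-320 + 24) = 422*(-296) = -124912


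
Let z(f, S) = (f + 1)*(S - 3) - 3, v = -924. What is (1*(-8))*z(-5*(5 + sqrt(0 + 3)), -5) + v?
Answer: -2436 - 320*sqrt(3) ≈ -2990.3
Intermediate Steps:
z(f, S) = -3 + (1 + f)*(-3 + S) (z(f, S) = (1 + f)*(-3 + S) - 3 = -3 + (1 + f)*(-3 + S))
(1*(-8))*z(-5*(5 + sqrt(0 + 3)), -5) + v = (1*(-8))*(-6 - 5 - (-15)*(5 + sqrt(0 + 3)) - (-25)*(5 + sqrt(0 + 3))) - 924 = -8*(-6 - 5 - (-15)*(5 + sqrt(3)) - (-25)*(5 + sqrt(3))) - 924 = -8*(-6 - 5 - 3*(-25 - 5*sqrt(3)) - 5*(-25 - 5*sqrt(3))) - 924 = -8*(-6 - 5 + (75 + 15*sqrt(3)) + (125 + 25*sqrt(3))) - 924 = -8*(189 + 40*sqrt(3)) - 924 = (-1512 - 320*sqrt(3)) - 924 = -2436 - 320*sqrt(3)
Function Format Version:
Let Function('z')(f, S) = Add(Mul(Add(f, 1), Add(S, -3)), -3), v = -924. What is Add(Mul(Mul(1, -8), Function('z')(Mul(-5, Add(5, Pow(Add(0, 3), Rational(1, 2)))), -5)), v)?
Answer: Add(-2436, Mul(-320, Pow(3, Rational(1, 2)))) ≈ -2990.3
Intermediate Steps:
Function('z')(f, S) = Add(-3, Mul(Add(1, f), Add(-3, S))) (Function('z')(f, S) = Add(Mul(Add(1, f), Add(-3, S)), -3) = Add(-3, Mul(Add(1, f), Add(-3, S))))
Add(Mul(Mul(1, -8), Function('z')(Mul(-5, Add(5, Pow(Add(0, 3), Rational(1, 2)))), -5)), v) = Add(Mul(Mul(1, -8), Add(-6, -5, Mul(-3, Mul(-5, Add(5, Pow(Add(0, 3), Rational(1, 2))))), Mul(-5, Mul(-5, Add(5, Pow(Add(0, 3), Rational(1, 2))))))), -924) = Add(Mul(-8, Add(-6, -5, Mul(-3, Mul(-5, Add(5, Pow(3, Rational(1, 2))))), Mul(-5, Mul(-5, Add(5, Pow(3, Rational(1, 2))))))), -924) = Add(Mul(-8, Add(-6, -5, Mul(-3, Add(-25, Mul(-5, Pow(3, Rational(1, 2))))), Mul(-5, Add(-25, Mul(-5, Pow(3, Rational(1, 2))))))), -924) = Add(Mul(-8, Add(-6, -5, Add(75, Mul(15, Pow(3, Rational(1, 2)))), Add(125, Mul(25, Pow(3, Rational(1, 2)))))), -924) = Add(Mul(-8, Add(189, Mul(40, Pow(3, Rational(1, 2))))), -924) = Add(Add(-1512, Mul(-320, Pow(3, Rational(1, 2)))), -924) = Add(-2436, Mul(-320, Pow(3, Rational(1, 2))))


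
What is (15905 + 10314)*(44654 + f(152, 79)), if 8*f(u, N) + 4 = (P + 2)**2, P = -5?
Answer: 9366396903/8 ≈ 1.1708e+9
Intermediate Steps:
f(u, N) = 5/8 (f(u, N) = -1/2 + (-5 + 2)**2/8 = -1/2 + (1/8)*(-3)**2 = -1/2 + (1/8)*9 = -1/2 + 9/8 = 5/8)
(15905 + 10314)*(44654 + f(152, 79)) = (15905 + 10314)*(44654 + 5/8) = 26219*(357237/8) = 9366396903/8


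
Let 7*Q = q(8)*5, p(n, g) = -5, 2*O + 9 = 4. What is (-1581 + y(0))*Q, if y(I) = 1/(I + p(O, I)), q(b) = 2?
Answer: -15812/7 ≈ -2258.9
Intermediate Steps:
O = -5/2 (O = -9/2 + (½)*4 = -9/2 + 2 = -5/2 ≈ -2.5000)
Q = 10/7 (Q = (2*5)/7 = (⅐)*10 = 10/7 ≈ 1.4286)
y(I) = 1/(-5 + I) (y(I) = 1/(I - 5) = 1/(-5 + I))
(-1581 + y(0))*Q = (-1581 + 1/(-5 + 0))*(10/7) = (-1581 + 1/(-5))*(10/7) = (-1581 - ⅕)*(10/7) = -7906/5*10/7 = -15812/7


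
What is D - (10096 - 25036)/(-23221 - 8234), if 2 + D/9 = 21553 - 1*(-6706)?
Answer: 177764455/699 ≈ 2.5431e+5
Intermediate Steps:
D = 254313 (D = -18 + 9*(21553 - 1*(-6706)) = -18 + 9*(21553 + 6706) = -18 + 9*28259 = -18 + 254331 = 254313)
D - (10096 - 25036)/(-23221 - 8234) = 254313 - (10096 - 25036)/(-23221 - 8234) = 254313 - (-14940)/(-31455) = 254313 - (-14940)*(-1)/31455 = 254313 - 1*332/699 = 254313 - 332/699 = 177764455/699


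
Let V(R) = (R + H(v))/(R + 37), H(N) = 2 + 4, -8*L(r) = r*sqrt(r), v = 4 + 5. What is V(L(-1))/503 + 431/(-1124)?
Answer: -18978781365/49536198524 + 248*I/44071351 ≈ -0.38313 + 5.6272e-6*I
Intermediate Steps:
v = 9
L(r) = -r**(3/2)/8 (L(r) = -r*sqrt(r)/8 = -r**(3/2)/8)
H(N) = 6
V(R) = (6 + R)/(37 + R) (V(R) = (R + 6)/(R + 37) = (6 + R)/(37 + R))
V(L(-1))/503 + 431/(-1124) = ((6 - (-1)*I/8)/(37 - (-1)*I/8))/503 + 431/(-1124) = ((6 - (-1)*I/8)/(37 - (-1)*I/8))*(1/503) + 431*(-1/1124) = ((6 + I/8)/(37 + I/8))*(1/503) - 431/1124 = ((64*(37 - I/8)/87617)*(6 + I/8))*(1/503) - 431/1124 = (64*(6 + I/8)*(37 - I/8)/87617)*(1/503) - 431/1124 = 64*(6 + I/8)*(37 - I/8)/44071351 - 431/1124 = -431/1124 + 64*(6 + I/8)*(37 - I/8)/44071351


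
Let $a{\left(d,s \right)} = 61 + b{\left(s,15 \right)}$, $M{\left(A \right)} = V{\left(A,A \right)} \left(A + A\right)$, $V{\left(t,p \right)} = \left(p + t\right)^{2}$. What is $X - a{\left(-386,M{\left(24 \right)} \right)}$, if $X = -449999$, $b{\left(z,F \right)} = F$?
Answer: $-450075$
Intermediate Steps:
$M{\left(A \right)} = 8 A^{3}$ ($M{\left(A \right)} = \left(A + A\right)^{2} \left(A + A\right) = \left(2 A\right)^{2} \cdot 2 A = 4 A^{2} \cdot 2 A = 8 A^{3}$)
$a{\left(d,s \right)} = 76$ ($a{\left(d,s \right)} = 61 + 15 = 76$)
$X - a{\left(-386,M{\left(24 \right)} \right)} = -449999 - 76 = -450075$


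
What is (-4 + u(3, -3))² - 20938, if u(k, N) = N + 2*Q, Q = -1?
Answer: -20857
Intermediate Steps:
u(k, N) = -2 + N (u(k, N) = N + 2*(-1) = N - 2 = -2 + N)
(-4 + u(3, -3))² - 20938 = (-4 + (-2 - 3))² - 20938 = (-4 - 5)² - 20938 = (-9)² - 20938 = 81 - 20938 = -20857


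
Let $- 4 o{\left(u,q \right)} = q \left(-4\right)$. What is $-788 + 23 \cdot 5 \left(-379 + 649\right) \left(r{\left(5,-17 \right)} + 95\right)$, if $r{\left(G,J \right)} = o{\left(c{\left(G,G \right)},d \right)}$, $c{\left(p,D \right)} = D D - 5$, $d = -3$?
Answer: $2855812$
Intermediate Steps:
$c{\left(p,D \right)} = -5 + D^{2}$ ($c{\left(p,D \right)} = D^{2} - 5 = -5 + D^{2}$)
$o{\left(u,q \right)} = q$ ($o{\left(u,q \right)} = - \frac{q \left(-4\right)}{4} = - \frac{\left(-4\right) q}{4} = q$)
$r{\left(G,J \right)} = -3$
$-788 + 23 \cdot 5 \left(-379 + 649\right) \left(r{\left(5,-17 \right)} + 95\right) = -788 + 23 \cdot 5 \left(-379 + 649\right) \left(-3 + 95\right) = -788 + 115 \cdot 270 \cdot 92 = -788 + 115 \cdot 24840 = -788 + 2856600 = 2855812$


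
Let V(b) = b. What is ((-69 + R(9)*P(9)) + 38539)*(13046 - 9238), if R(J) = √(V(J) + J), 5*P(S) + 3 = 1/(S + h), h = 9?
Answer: 146493760 - 100912*√2/15 ≈ 1.4648e+8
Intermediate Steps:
P(S) = -⅗ + 1/(5*(9 + S)) (P(S) = -⅗ + 1/(5*(S + 9)) = -⅗ + 1/(5*(9 + S)))
R(J) = √2*√J (R(J) = √(J + J) = √(2*J) = √2*√J)
((-69 + R(9)*P(9)) + 38539)*(13046 - 9238) = ((-69 + (√2*√9)*((-26 - 3*9)/(5*(9 + 9)))) + 38539)*(13046 - 9238) = ((-69 + (√2*3)*((⅕)*(-26 - 27)/18)) + 38539)*3808 = ((-69 + (3*√2)*((⅕)*(1/18)*(-53))) + 38539)*3808 = ((-69 + (3*√2)*(-53/90)) + 38539)*3808 = ((-69 - 53*√2/30) + 38539)*3808 = (38470 - 53*√2/30)*3808 = 146493760 - 100912*√2/15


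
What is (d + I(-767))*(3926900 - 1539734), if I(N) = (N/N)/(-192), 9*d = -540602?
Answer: -13765406142191/96 ≈ -1.4339e+11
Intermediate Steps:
d = -540602/9 (d = (1/9)*(-540602) = -540602/9 ≈ -60067.)
I(N) = -1/192 (I(N) = 1*(-1/192) = -1/192)
(d + I(-767))*(3926900 - 1539734) = (-540602/9 - 1/192)*(3926900 - 1539734) = -34598531/576*2387166 = -13765406142191/96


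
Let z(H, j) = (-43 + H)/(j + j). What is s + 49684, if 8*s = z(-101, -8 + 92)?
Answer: 1391149/28 ≈ 49684.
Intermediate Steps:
z(H, j) = (-43 + H)/(2*j) (z(H, j) = (-43 + H)/((2*j)) = (-43 + H)*(1/(2*j)) = (-43 + H)/(2*j))
s = -3/28 (s = ((-43 - 101)/(2*(-8 + 92)))/8 = ((½)*(-144)/84)/8 = ((½)*(1/84)*(-144))/8 = (⅛)*(-6/7) = -3/28 ≈ -0.10714)
s + 49684 = -3/28 + 49684 = 1391149/28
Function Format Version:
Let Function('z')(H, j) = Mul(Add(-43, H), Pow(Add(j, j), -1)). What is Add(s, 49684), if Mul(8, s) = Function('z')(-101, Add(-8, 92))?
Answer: Rational(1391149, 28) ≈ 49684.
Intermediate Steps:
Function('z')(H, j) = Mul(Rational(1, 2), Pow(j, -1), Add(-43, H)) (Function('z')(H, j) = Mul(Add(-43, H), Pow(Mul(2, j), -1)) = Mul(Add(-43, H), Mul(Rational(1, 2), Pow(j, -1))) = Mul(Rational(1, 2), Pow(j, -1), Add(-43, H)))
s = Rational(-3, 28) (s = Mul(Rational(1, 8), Mul(Rational(1, 2), Pow(Add(-8, 92), -1), Add(-43, -101))) = Mul(Rational(1, 8), Mul(Rational(1, 2), Pow(84, -1), -144)) = Mul(Rational(1, 8), Mul(Rational(1, 2), Rational(1, 84), -144)) = Mul(Rational(1, 8), Rational(-6, 7)) = Rational(-3, 28) ≈ -0.10714)
Add(s, 49684) = Add(Rational(-3, 28), 49684) = Rational(1391149, 28)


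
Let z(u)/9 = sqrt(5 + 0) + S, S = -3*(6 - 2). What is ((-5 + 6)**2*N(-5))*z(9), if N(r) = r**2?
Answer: -2700 + 225*sqrt(5) ≈ -2196.9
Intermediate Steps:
S = -12 (S = -3*4 = -12)
z(u) = -108 + 9*sqrt(5) (z(u) = 9*(sqrt(5 + 0) - 12) = 9*(sqrt(5) - 12) = 9*(-12 + sqrt(5)) = -108 + 9*sqrt(5))
((-5 + 6)**2*N(-5))*z(9) = ((-5 + 6)**2*(-5)**2)*(-108 + 9*sqrt(5)) = (1**2*25)*(-108 + 9*sqrt(5)) = (1*25)*(-108 + 9*sqrt(5)) = 25*(-108 + 9*sqrt(5)) = -2700 + 225*sqrt(5)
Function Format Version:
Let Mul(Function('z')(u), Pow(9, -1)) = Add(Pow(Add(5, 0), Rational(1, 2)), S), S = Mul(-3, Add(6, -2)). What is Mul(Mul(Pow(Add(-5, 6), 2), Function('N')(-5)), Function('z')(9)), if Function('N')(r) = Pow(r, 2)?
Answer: Add(-2700, Mul(225, Pow(5, Rational(1, 2)))) ≈ -2196.9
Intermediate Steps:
S = -12 (S = Mul(-3, 4) = -12)
Function('z')(u) = Add(-108, Mul(9, Pow(5, Rational(1, 2)))) (Function('z')(u) = Mul(9, Add(Pow(Add(5, 0), Rational(1, 2)), -12)) = Mul(9, Add(Pow(5, Rational(1, 2)), -12)) = Mul(9, Add(-12, Pow(5, Rational(1, 2)))) = Add(-108, Mul(9, Pow(5, Rational(1, 2)))))
Mul(Mul(Pow(Add(-5, 6), 2), Function('N')(-5)), Function('z')(9)) = Mul(Mul(Pow(Add(-5, 6), 2), Pow(-5, 2)), Add(-108, Mul(9, Pow(5, Rational(1, 2))))) = Mul(Mul(Pow(1, 2), 25), Add(-108, Mul(9, Pow(5, Rational(1, 2))))) = Mul(Mul(1, 25), Add(-108, Mul(9, Pow(5, Rational(1, 2))))) = Mul(25, Add(-108, Mul(9, Pow(5, Rational(1, 2))))) = Add(-2700, Mul(225, Pow(5, Rational(1, 2))))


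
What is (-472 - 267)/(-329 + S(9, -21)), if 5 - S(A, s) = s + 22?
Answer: 739/325 ≈ 2.2738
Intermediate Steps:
S(A, s) = -17 - s (S(A, s) = 5 - (s + 22) = 5 - (22 + s) = 5 + (-22 - s) = -17 - s)
(-472 - 267)/(-329 + S(9, -21)) = (-472 - 267)/(-329 + (-17 - 1*(-21))) = -739/(-329 + (-17 + 21)) = -739/(-329 + 4) = -739/(-325) = -739*(-1/325) = 739/325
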